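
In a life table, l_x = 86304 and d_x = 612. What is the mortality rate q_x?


q_x = d_x / l_x
= 612 / 86304
= 0.0071


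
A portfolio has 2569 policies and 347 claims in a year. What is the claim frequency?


frequency = claims / policies
= 347 / 2569
= 0.1351


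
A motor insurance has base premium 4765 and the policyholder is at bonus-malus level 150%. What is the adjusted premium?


adjusted = base * BM_level / 100
= 4765 * 150 / 100
= 4765 * 1.5
= 7147.5


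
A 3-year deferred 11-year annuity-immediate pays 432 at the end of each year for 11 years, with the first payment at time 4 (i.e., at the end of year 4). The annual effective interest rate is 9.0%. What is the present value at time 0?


PV at time 3 of the 11-year annuity-immediate:
a_n = 432 * (1-(1+0.09)^(-11))/0.09 = 2939.8423
Discount back 3 years to time 0:
PV = 2939.8423 * (1+0.09)^(-3)
= 2939.8423 * 0.772183
= 2270.0977


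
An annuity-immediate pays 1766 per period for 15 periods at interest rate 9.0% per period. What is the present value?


PV = PMT * (1 - (1+i)^(-n)) / i
= 1766 * (1 - (1+0.09)^(-15)) / 0.09
= 1766 * (1 - 0.274538) / 0.09
= 1766 * 8.060688
= 14235.1758


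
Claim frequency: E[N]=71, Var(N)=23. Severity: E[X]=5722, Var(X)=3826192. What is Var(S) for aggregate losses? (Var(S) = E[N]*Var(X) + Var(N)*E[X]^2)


Var(S) = E[N]*Var(X) + Var(N)*E[X]^2
= 71*3826192 + 23*5722^2
= 271659632 + 753049532
= 1.0247e+09


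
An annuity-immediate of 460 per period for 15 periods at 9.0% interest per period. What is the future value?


FV = PMT * ((1+i)^n - 1) / i
= 460 * ((1.09)^15 - 1) / 0.09
= 460 * (3.642482 - 1) / 0.09
= 13506.0215


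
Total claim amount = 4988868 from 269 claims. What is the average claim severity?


severity = total / number
= 4988868 / 269
= 18545.9777


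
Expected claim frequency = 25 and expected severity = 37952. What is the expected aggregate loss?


E[S] = E[N] * E[X]
= 25 * 37952
= 948800


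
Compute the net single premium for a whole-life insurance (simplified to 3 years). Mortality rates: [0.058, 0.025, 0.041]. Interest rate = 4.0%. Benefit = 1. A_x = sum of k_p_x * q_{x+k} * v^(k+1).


v = 0.961538
Year 0: k_p_x=1.0, q=0.058, term=0.055769
Year 1: k_p_x=0.942, q=0.025, term=0.021773
Year 2: k_p_x=0.91845, q=0.041, term=0.033476
A_x = 0.111


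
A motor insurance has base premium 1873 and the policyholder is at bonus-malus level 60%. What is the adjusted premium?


adjusted = base * BM_level / 100
= 1873 * 60 / 100
= 1873 * 0.6
= 1123.8


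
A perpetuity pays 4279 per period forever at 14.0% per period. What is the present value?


PV = PMT / i
= 4279 / 0.14
= 30564.2857


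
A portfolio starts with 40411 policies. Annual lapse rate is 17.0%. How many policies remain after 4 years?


remaining = initial * (1 - lapse)^years
= 40411 * (1 - 0.17)^4
= 40411 * 0.474583
= 19178.3821


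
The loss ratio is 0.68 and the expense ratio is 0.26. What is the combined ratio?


Combined ratio = loss ratio + expense ratio
= 0.68 + 0.26
= 0.94


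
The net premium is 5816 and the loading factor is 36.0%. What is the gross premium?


Gross = net * (1 + loading)
= 5816 * (1 + 0.36)
= 5816 * 1.36
= 7909.76


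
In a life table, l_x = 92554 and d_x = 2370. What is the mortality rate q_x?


q_x = d_x / l_x
= 2370 / 92554
= 0.0256


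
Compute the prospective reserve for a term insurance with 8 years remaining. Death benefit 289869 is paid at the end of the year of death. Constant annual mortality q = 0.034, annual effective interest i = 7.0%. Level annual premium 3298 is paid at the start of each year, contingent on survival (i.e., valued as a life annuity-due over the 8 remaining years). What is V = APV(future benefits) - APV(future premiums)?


v = 1/(1+i) = 0.934579
APV(future benefits) per unit = sum_{k=0}^{7} k_p_x * q * v^(k+1) = 0.182648
APV(future benefits) = 289869 * 0.182648 = 52943.8917
Life annuity-due factor ä_{x:8} = sum_{k=0}^{7} k_p_x * v^k = 5.748029
APV(future premiums) = 3298 * 5.748029 = 18956.9996
V = 52943.8917 - 18956.9996
= 33986.8921


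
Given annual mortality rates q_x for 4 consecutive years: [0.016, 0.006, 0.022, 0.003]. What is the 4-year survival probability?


p_k = 1 - q_k for each year
Survival = product of (1 - q_k)
= 0.984 * 0.994 * 0.978 * 0.997
= 0.9537


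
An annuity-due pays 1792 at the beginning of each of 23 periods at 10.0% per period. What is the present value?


PV_due = PMT * (1-(1+i)^(-n))/i * (1+i)
PV_immediate = 15918.7274
PV_due = 15918.7274 * 1.1
= 17510.6002


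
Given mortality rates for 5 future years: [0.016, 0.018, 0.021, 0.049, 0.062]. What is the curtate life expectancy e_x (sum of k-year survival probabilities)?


e_x = sum_{k=1}^{n} k_p_x
k_p_x values:
  1_p_x = 0.984
  2_p_x = 0.966288
  3_p_x = 0.945996
  4_p_x = 0.899642
  5_p_x = 0.843864
e_x = 4.6398


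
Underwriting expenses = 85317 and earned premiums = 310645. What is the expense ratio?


Expense ratio = expenses / premiums
= 85317 / 310645
= 0.2746


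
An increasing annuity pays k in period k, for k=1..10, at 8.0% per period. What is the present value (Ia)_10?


(Ia)_n = sum_{k=1}^{n} k * v^k, v = 1/(1+i)
v = 0.925926
Sum computed term by term:
(Ia)_10 = 32.6869


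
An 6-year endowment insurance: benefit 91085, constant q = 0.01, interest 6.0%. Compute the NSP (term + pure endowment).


Term component = 4375.901
Pure endowment = 6_p_x * v^6 * benefit = 0.94148 * 0.704961 * 91085 = 60453.6933
NSP = 64829.5943


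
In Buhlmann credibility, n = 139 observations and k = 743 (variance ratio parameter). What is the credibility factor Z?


Z = n / (n + k)
= 139 / (139 + 743)
= 139 / 882
= 0.1576


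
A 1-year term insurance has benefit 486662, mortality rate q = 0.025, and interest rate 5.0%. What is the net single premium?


NSP = benefit * q * v
v = 1/(1+i) = 0.952381
NSP = 486662 * 0.025 * 0.952381
= 11587.1905


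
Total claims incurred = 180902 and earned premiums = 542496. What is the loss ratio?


Loss ratio = claims / premiums
= 180902 / 542496
= 0.3335


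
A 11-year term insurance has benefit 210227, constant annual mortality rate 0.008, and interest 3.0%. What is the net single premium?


NSP = benefit * sum_{k=0}^{n-1} k_p_x * q * v^(k+1)
With constant q=0.008, v=0.970874
Sum = 0.071299
NSP = 210227 * 0.071299
= 14988.9168


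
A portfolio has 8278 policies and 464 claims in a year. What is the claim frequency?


frequency = claims / policies
= 464 / 8278
= 0.0561


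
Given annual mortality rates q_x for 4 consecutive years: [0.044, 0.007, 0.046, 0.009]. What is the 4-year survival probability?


p_k = 1 - q_k for each year
Survival = product of (1 - q_k)
= 0.956 * 0.993 * 0.954 * 0.991
= 0.8975


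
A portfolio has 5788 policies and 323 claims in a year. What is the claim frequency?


frequency = claims / policies
= 323 / 5788
= 0.0558


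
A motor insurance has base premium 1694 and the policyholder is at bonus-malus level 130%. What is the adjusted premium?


adjusted = base * BM_level / 100
= 1694 * 130 / 100
= 1694 * 1.3
= 2202.2


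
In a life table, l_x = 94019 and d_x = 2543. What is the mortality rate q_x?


q_x = d_x / l_x
= 2543 / 94019
= 0.027


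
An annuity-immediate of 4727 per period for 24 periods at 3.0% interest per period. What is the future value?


FV = PMT * ((1+i)^n - 1) / i
= 4727 * ((1.03)^24 - 1) / 0.03
= 4727 * (2.032794 - 1) / 0.03
= 162733.9247


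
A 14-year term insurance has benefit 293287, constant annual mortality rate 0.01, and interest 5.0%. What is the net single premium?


NSP = benefit * sum_{k=0}^{n-1} k_p_x * q * v^(k+1)
With constant q=0.01, v=0.952381
Sum = 0.093537
NSP = 293287 * 0.093537
= 27433.3


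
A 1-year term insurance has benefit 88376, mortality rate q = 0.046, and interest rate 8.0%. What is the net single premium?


NSP = benefit * q * v
v = 1/(1+i) = 0.925926
NSP = 88376 * 0.046 * 0.925926
= 3764.163


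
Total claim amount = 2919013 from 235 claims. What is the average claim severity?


severity = total / number
= 2919013 / 235
= 12421.3319


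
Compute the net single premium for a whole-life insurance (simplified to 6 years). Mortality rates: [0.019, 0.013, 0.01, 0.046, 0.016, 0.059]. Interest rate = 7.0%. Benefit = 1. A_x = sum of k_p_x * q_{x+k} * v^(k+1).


v = 0.934579
Year 0: k_p_x=1.0, q=0.019, term=0.017757
Year 1: k_p_x=0.981, q=0.013, term=0.011139
Year 2: k_p_x=0.968247, q=0.01, term=0.007904
Year 3: k_p_x=0.958565, q=0.046, term=0.033639
Year 4: k_p_x=0.914471, q=0.016, term=0.010432
Year 5: k_p_x=0.899839, q=0.059, term=0.035376
A_x = 0.1162


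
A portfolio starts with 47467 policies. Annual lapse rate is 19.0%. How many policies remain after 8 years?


remaining = initial * (1 - lapse)^years
= 47467 * (1 - 0.19)^8
= 47467 * 0.185302
= 8795.7309


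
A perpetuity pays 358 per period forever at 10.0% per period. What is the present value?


PV = PMT / i
= 358 / 0.1
= 3580.0


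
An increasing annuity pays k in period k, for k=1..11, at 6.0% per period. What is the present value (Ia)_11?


(Ia)_n = sum_{k=1}^{n} k * v^k, v = 1/(1+i)
v = 0.943396
Sum computed term by term:
(Ia)_11 = 42.7571


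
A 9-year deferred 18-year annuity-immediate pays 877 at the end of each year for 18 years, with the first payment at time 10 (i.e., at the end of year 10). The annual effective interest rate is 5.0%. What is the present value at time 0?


PV at time 9 of the 18-year annuity-immediate:
a_n = 877 * (1-(1+0.05)^(-18))/0.05 = 10251.7677
Discount back 9 years to time 0:
PV = 10251.7677 * (1+0.05)^(-9)
= 10251.7677 * 0.644609
= 6608.3809


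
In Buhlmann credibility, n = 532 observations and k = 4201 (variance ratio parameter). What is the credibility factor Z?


Z = n / (n + k)
= 532 / (532 + 4201)
= 532 / 4733
= 0.1124


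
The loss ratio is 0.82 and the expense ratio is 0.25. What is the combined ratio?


Combined ratio = loss ratio + expense ratio
= 0.82 + 0.25
= 1.07


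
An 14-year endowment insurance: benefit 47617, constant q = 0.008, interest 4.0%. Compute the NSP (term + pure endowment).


Term component = 3840.6619
Pure endowment = 14_p_x * v^14 * benefit = 0.893642 * 0.577475 * 47617 = 24573.0288
NSP = 28413.6907


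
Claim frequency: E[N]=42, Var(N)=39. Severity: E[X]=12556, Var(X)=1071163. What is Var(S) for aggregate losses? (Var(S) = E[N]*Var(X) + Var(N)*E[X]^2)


Var(S) = E[N]*Var(X) + Var(N)*E[X]^2
= 42*1071163 + 39*12556^2
= 44988846 + 6148472304
= 6.1935e+09


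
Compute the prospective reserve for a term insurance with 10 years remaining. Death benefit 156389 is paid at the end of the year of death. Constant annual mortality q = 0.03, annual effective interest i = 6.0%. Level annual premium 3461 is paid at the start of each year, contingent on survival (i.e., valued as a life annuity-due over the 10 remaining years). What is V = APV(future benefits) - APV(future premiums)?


v = 1/(1+i) = 0.943396
APV(future benefits) per unit = sum_{k=0}^{9} k_p_x * q * v^(k+1) = 0.196075
APV(future benefits) = 156389 * 0.196075 = 30664.0367
Life annuity-due factor ä_{x:10} = sum_{k=0}^{9} k_p_x * v^k = 6.927998
APV(future premiums) = 3461 * 6.927998 = 23977.8
V = 30664.0367 - 23977.8
= 6686.2367


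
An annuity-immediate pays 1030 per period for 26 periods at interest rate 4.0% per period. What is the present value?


PV = PMT * (1 - (1+i)^(-n)) / i
= 1030 * (1 - (1+0.04)^(-26)) / 0.04
= 1030 * (1 - 0.360689) / 0.04
= 1030 * 15.982769
= 16462.2523


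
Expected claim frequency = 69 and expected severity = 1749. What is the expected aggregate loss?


E[S] = E[N] * E[X]
= 69 * 1749
= 120681


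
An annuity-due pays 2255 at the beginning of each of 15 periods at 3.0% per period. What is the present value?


PV_due = PMT * (1-(1+i)^(-n))/i * (1+i)
PV_immediate = 26920.0436
PV_due = 26920.0436 * 1.03
= 27727.6449


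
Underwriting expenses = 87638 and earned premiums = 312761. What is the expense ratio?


Expense ratio = expenses / premiums
= 87638 / 312761
= 0.2802


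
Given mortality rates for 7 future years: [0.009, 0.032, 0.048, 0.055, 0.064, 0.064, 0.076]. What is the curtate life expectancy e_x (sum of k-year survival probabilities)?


e_x = sum_{k=1}^{n} k_p_x
k_p_x values:
  1_p_x = 0.991
  2_p_x = 0.959288
  3_p_x = 0.913242
  4_p_x = 0.863014
  5_p_x = 0.807781
  6_p_x = 0.756083
  7_p_x = 0.698621
e_x = 5.989


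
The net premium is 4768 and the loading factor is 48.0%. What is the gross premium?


Gross = net * (1 + loading)
= 4768 * (1 + 0.48)
= 4768 * 1.48
= 7056.64


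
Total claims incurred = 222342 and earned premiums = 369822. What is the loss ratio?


Loss ratio = claims / premiums
= 222342 / 369822
= 0.6012


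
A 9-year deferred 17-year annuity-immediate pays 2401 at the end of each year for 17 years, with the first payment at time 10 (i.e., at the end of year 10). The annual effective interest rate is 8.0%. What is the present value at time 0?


PV at time 9 of the 17-year annuity-immediate:
a_n = 2401 * (1-(1+0.08)^(-17))/0.08 = 21901.0531
Discount back 9 years to time 0:
PV = 21901.0531 * (1+0.08)^(-9)
= 21901.0531 * 0.500249
= 10955.9792


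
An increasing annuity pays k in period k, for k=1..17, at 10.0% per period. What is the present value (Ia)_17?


(Ia)_n = sum_{k=1}^{n} k * v^k, v = 1/(1+i)
v = 0.909091
Sum computed term by term:
(Ia)_17 = 54.6035


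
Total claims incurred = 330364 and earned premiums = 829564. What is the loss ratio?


Loss ratio = claims / premiums
= 330364 / 829564
= 0.3982


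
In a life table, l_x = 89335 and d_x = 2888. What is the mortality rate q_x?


q_x = d_x / l_x
= 2888 / 89335
= 0.0323


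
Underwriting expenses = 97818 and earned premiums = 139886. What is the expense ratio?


Expense ratio = expenses / premiums
= 97818 / 139886
= 0.6993


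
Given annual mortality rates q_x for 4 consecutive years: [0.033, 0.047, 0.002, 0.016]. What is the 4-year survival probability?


p_k = 1 - q_k for each year
Survival = product of (1 - q_k)
= 0.967 * 0.953 * 0.998 * 0.984
= 0.905


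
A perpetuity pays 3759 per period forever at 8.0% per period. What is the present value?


PV = PMT / i
= 3759 / 0.08
= 46987.5


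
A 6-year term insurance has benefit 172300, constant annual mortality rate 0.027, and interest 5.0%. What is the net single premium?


NSP = benefit * sum_{k=0}^{n-1} k_p_x * q * v^(k+1)
With constant q=0.027, v=0.952381
Sum = 0.128618
NSP = 172300 * 0.128618
= 22160.8827


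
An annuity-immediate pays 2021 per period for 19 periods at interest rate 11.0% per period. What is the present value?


PV = PMT * (1 - (1+i)^(-n)) / i
= 2021 * (1 - (1+0.11)^(-19)) / 0.11
= 2021 * (1 - 0.137678) / 0.11
= 2021 * 7.839294
= 15843.2136


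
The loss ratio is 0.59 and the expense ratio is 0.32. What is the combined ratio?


Combined ratio = loss ratio + expense ratio
= 0.59 + 0.32
= 0.91


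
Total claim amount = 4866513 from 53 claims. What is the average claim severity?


severity = total / number
= 4866513 / 53
= 91821.0


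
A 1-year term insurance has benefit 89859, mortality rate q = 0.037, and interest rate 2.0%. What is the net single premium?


NSP = benefit * q * v
v = 1/(1+i) = 0.980392
NSP = 89859 * 0.037 * 0.980392
= 3259.5912


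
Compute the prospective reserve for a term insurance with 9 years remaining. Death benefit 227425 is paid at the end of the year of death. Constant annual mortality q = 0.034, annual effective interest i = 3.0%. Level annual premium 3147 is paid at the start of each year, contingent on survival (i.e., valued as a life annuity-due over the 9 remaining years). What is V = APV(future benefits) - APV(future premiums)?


v = 1/(1+i) = 0.970874
APV(future benefits) per unit = sum_{k=0}^{8} k_p_x * q * v^(k+1) = 0.233015
APV(future benefits) = 227425 * 0.233015 = 52993.5225
Life annuity-due factor ä_{x:9} = sum_{k=0}^{8} k_p_x * v^k = 7.058995
APV(future premiums) = 3147 * 7.058995 = 22214.6582
V = 52993.5225 - 22214.6582
= 30778.8643


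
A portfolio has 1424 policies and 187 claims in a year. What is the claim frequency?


frequency = claims / policies
= 187 / 1424
= 0.1313


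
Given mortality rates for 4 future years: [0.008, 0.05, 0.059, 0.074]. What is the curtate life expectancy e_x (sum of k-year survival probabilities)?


e_x = sum_{k=1}^{n} k_p_x
k_p_x values:
  1_p_x = 0.992
  2_p_x = 0.9424
  3_p_x = 0.886798
  4_p_x = 0.821175
e_x = 3.6424


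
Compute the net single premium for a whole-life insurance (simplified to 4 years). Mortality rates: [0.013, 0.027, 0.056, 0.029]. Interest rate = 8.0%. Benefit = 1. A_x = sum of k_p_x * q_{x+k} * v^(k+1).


v = 0.925926
Year 0: k_p_x=1.0, q=0.013, term=0.012037
Year 1: k_p_x=0.987, q=0.027, term=0.022847
Year 2: k_p_x=0.960351, q=0.056, term=0.042692
Year 3: k_p_x=0.906571, q=0.029, term=0.019324
A_x = 0.0969


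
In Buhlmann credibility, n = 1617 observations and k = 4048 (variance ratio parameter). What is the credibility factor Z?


Z = n / (n + k)
= 1617 / (1617 + 4048)
= 1617 / 5665
= 0.2854


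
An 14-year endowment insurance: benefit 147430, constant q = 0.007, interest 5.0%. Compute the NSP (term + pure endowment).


Term component = 9817.4653
Pure endowment = 14_p_x * v^14 * benefit = 0.906337 * 0.505068 * 147430 = 67487.7824
NSP = 77305.2477


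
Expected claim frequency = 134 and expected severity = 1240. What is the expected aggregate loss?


E[S] = E[N] * E[X]
= 134 * 1240
= 166160


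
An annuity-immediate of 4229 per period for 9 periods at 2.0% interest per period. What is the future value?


FV = PMT * ((1+i)^n - 1) / i
= 4229 * ((1.02)^9 - 1) / 0.02
= 4229 * (1.195093 - 1) / 0.02
= 41252.3236


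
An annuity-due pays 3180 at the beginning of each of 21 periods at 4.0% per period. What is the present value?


PV_due = PMT * (1-(1+i)^(-n))/i * (1+i)
PV_immediate = 44612.7286
PV_due = 44612.7286 * 1.04
= 46397.2378


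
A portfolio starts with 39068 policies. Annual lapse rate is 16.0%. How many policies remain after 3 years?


remaining = initial * (1 - lapse)^years
= 39068 * (1 - 0.16)^3
= 39068 * 0.592704
= 23155.7599


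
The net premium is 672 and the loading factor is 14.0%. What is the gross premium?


Gross = net * (1 + loading)
= 672 * (1 + 0.14)
= 672 * 1.14
= 766.08


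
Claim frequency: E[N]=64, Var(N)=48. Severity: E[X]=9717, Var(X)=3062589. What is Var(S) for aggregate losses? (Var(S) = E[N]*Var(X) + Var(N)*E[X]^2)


Var(S) = E[N]*Var(X) + Var(N)*E[X]^2
= 64*3062589 + 48*9717^2
= 196005696 + 4532164272
= 4.7282e+09


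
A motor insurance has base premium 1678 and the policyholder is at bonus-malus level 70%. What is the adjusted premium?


adjusted = base * BM_level / 100
= 1678 * 70 / 100
= 1678 * 0.7
= 1174.6


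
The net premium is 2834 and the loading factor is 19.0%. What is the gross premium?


Gross = net * (1 + loading)
= 2834 * (1 + 0.19)
= 2834 * 1.19
= 3372.46


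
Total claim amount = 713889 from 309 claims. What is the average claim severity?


severity = total / number
= 713889 / 309
= 2310.3204


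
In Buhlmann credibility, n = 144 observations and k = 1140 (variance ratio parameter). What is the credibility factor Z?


Z = n / (n + k)
= 144 / (144 + 1140)
= 144 / 1284
= 0.1121


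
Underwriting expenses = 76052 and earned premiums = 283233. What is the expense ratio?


Expense ratio = expenses / premiums
= 76052 / 283233
= 0.2685


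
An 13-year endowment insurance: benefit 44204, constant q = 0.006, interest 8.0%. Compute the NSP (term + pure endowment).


Term component = 2035.3549
Pure endowment = 13_p_x * v^13 * benefit = 0.924747 * 0.367698 * 44204 = 15030.5802
NSP = 17065.9351


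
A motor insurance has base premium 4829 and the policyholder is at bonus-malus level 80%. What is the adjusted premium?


adjusted = base * BM_level / 100
= 4829 * 80 / 100
= 4829 * 0.8
= 3863.2


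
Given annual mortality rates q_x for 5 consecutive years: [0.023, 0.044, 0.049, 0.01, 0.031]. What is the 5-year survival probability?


p_k = 1 - q_k for each year
Survival = product of (1 - q_k)
= 0.977 * 0.956 * 0.951 * 0.99 * 0.969
= 0.8521


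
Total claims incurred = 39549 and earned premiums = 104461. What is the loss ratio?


Loss ratio = claims / premiums
= 39549 / 104461
= 0.3786


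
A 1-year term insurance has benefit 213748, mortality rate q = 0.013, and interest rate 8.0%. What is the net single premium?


NSP = benefit * q * v
v = 1/(1+i) = 0.925926
NSP = 213748 * 0.013 * 0.925926
= 2572.8926


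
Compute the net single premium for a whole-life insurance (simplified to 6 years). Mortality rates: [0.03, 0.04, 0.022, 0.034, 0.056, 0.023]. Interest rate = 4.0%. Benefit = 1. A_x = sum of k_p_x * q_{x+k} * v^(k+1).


v = 0.961538
Year 0: k_p_x=1.0, q=0.03, term=0.028846
Year 1: k_p_x=0.97, q=0.04, term=0.035873
Year 2: k_p_x=0.9312, q=0.022, term=0.018212
Year 3: k_p_x=0.910714, q=0.034, term=0.026468
Year 4: k_p_x=0.879749, q=0.056, term=0.040493
Year 5: k_p_x=0.830483, q=0.023, term=0.015096
A_x = 0.165


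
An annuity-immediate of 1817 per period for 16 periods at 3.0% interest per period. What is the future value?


FV = PMT * ((1+i)^n - 1) / i
= 1817 * ((1.03)^16 - 1) / 0.03
= 1817 * (1.604706 - 1) / 0.03
= 36625.0533


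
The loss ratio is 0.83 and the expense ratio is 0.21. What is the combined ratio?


Combined ratio = loss ratio + expense ratio
= 0.83 + 0.21
= 1.04


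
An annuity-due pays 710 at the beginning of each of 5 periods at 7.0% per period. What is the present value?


PV_due = PMT * (1-(1+i)^(-n))/i * (1+i)
PV_immediate = 2911.1402
PV_due = 2911.1402 * 1.07
= 3114.92


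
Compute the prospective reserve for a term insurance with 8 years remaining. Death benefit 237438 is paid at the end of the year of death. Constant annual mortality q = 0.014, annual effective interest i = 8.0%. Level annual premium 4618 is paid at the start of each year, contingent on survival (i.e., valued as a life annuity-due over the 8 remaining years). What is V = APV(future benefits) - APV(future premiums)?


v = 1/(1+i) = 0.925926
APV(future benefits) per unit = sum_{k=0}^{7} k_p_x * q * v^(k+1) = 0.077053
APV(future benefits) = 237438 * 0.077053 = 18295.3796
Life annuity-due factor ä_{x:8} = sum_{k=0}^{7} k_p_x * v^k = 5.944111
APV(future premiums) = 4618 * 5.944111 = 27449.9051
V = 18295.3796 - 27449.9051
= -9154.5255


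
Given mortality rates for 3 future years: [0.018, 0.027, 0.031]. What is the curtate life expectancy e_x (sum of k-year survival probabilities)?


e_x = sum_{k=1}^{n} k_p_x
k_p_x values:
  1_p_x = 0.982
  2_p_x = 0.955486
  3_p_x = 0.925866
e_x = 2.8634


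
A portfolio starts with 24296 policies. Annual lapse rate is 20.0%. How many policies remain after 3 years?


remaining = initial * (1 - lapse)^years
= 24296 * (1 - 0.2)^3
= 24296 * 0.512
= 12439.552


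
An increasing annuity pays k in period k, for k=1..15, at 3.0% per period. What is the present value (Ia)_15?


(Ia)_n = sum_{k=1}^{n} k * v^k, v = 1/(1+i)
v = 0.970874
Sum computed term by term:
(Ia)_15 = 88.9381


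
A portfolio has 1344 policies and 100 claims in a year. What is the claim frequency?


frequency = claims / policies
= 100 / 1344
= 0.0744


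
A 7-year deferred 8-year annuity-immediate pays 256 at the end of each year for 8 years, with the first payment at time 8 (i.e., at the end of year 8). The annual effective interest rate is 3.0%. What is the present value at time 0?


PV at time 7 of the 8-year annuity-immediate:
a_n = 256 * (1-(1+0.03)^(-8))/0.03 = 1797.0412
Discount back 7 years to time 0:
PV = 1797.0412 * (1+0.03)^(-7)
= 1797.0412 * 0.813092
= 1461.1589


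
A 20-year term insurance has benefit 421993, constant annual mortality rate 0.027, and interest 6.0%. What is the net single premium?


NSP = benefit * sum_{k=0}^{n-1} k_p_x * q * v^(k+1)
With constant q=0.027, v=0.943396
Sum = 0.254371
NSP = 421993 * 0.254371
= 107342.8355


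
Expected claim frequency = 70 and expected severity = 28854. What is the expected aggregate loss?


E[S] = E[N] * E[X]
= 70 * 28854
= 2.0198e+06


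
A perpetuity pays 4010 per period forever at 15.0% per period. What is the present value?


PV = PMT / i
= 4010 / 0.15
= 26733.3333


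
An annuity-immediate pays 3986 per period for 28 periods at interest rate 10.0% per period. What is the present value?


PV = PMT * (1 - (1+i)^(-n)) / i
= 3986 * (1 - (1+0.1)^(-28)) / 0.1
= 3986 * (1 - 0.069343) / 0.1
= 3986 * 9.306567
= 37095.9741


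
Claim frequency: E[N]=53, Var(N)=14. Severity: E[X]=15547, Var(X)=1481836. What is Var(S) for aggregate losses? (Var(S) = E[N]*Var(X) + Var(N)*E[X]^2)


Var(S) = E[N]*Var(X) + Var(N)*E[X]^2
= 53*1481836 + 14*15547^2
= 78537308 + 3383928926
= 3.4625e+09


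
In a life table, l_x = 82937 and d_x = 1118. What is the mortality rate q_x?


q_x = d_x / l_x
= 1118 / 82937
= 0.0135


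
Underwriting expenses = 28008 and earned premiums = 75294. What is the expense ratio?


Expense ratio = expenses / premiums
= 28008 / 75294
= 0.372


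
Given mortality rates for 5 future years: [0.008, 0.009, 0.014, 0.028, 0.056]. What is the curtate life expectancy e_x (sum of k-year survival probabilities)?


e_x = sum_{k=1}^{n} k_p_x
k_p_x values:
  1_p_x = 0.992
  2_p_x = 0.983072
  3_p_x = 0.969309
  4_p_x = 0.942168
  5_p_x = 0.889407
e_x = 4.776


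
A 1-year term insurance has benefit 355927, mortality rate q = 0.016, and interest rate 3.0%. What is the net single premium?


NSP = benefit * q * v
v = 1/(1+i) = 0.970874
NSP = 355927 * 0.016 * 0.970874
= 5528.9631


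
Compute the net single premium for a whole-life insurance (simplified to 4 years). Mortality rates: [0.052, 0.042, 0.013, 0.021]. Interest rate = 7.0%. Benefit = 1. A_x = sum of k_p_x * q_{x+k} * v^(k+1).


v = 0.934579
Year 0: k_p_x=1.0, q=0.052, term=0.048598
Year 1: k_p_x=0.948, q=0.042, term=0.034777
Year 2: k_p_x=0.908184, q=0.013, term=0.009638
Year 3: k_p_x=0.896378, q=0.021, term=0.014361
A_x = 0.1074


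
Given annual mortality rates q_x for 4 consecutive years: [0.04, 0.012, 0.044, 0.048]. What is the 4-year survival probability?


p_k = 1 - q_k for each year
Survival = product of (1 - q_k)
= 0.96 * 0.988 * 0.956 * 0.952
= 0.8632


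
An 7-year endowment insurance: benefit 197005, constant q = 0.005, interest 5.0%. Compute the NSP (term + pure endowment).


Term component = 5620.4184
Pure endowment = 7_p_x * v^7 * benefit = 0.965521 * 0.710681 * 197005 = 135180.3979
NSP = 140800.8163


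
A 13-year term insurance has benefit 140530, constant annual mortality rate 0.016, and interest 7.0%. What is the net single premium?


NSP = benefit * sum_{k=0}^{n-1} k_p_x * q * v^(k+1)
With constant q=0.016, v=0.934579
Sum = 0.123447
NSP = 140530 * 0.123447
= 17348.0524


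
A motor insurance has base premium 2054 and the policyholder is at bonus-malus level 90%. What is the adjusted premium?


adjusted = base * BM_level / 100
= 2054 * 90 / 100
= 2054 * 0.9
= 1848.6


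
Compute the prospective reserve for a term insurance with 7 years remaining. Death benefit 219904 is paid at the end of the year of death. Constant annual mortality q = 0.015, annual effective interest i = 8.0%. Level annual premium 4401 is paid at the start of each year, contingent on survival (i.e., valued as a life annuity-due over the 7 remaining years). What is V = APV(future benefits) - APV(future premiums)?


v = 1/(1+i) = 0.925926
APV(future benefits) per unit = sum_{k=0}^{6} k_p_x * q * v^(k+1) = 0.075014
APV(future benefits) = 219904 * 0.075014 = 16495.8209
Life annuity-due factor ä_{x:7} = sum_{k=0}^{6} k_p_x * v^k = 5.400989
APV(future premiums) = 4401 * 5.400989 = 23769.753
V = 16495.8209 - 23769.753
= -7273.9321


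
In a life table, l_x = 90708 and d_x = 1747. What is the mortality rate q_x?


q_x = d_x / l_x
= 1747 / 90708
= 0.0193


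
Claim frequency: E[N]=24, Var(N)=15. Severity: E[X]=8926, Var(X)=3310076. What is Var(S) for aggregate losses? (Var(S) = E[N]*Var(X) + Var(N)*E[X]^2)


Var(S) = E[N]*Var(X) + Var(N)*E[X]^2
= 24*3310076 + 15*8926^2
= 79441824 + 1195102140
= 1.2745e+09


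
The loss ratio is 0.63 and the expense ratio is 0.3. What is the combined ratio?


Combined ratio = loss ratio + expense ratio
= 0.63 + 0.3
= 0.93


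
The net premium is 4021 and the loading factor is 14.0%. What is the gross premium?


Gross = net * (1 + loading)
= 4021 * (1 + 0.14)
= 4021 * 1.14
= 4583.94


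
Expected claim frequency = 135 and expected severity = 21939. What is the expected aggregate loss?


E[S] = E[N] * E[X]
= 135 * 21939
= 2.9618e+06


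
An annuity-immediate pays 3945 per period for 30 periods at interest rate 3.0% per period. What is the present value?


PV = PMT * (1 - (1+i)^(-n)) / i
= 3945 * (1 - (1+0.03)^(-30)) / 0.03
= 3945 * (1 - 0.411987) / 0.03
= 3945 * 19.600441
= 77323.7411


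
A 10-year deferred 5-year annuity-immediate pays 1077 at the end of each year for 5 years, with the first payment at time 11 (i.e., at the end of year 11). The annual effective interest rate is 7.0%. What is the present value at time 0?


PV at time 10 of the 5-year annuity-immediate:
a_n = 1077 * (1-(1+0.07)^(-5))/0.07 = 4415.9126
Discount back 10 years to time 0:
PV = 4415.9126 * (1+0.07)^(-10)
= 4415.9126 * 0.508349
= 2244.8261


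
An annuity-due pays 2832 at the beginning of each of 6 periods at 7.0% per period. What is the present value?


PV_due = PMT * (1-(1+i)^(-n))/i * (1+i)
PV_immediate = 13498.8403
PV_due = 13498.8403 * 1.07
= 14443.7591


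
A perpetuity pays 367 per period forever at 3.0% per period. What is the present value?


PV = PMT / i
= 367 / 0.03
= 12233.3333


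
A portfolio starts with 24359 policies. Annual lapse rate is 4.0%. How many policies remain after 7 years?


remaining = initial * (1 - lapse)^years
= 24359 * (1 - 0.04)^7
= 24359 * 0.751447
= 18304.5091


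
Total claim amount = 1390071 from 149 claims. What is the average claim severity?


severity = total / number
= 1390071 / 149
= 9329.3356


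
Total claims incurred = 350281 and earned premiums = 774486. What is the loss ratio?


Loss ratio = claims / premiums
= 350281 / 774486
= 0.4523


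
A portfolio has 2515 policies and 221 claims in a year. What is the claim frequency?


frequency = claims / policies
= 221 / 2515
= 0.0879


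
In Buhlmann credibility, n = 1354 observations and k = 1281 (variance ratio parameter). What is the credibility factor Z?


Z = n / (n + k)
= 1354 / (1354 + 1281)
= 1354 / 2635
= 0.5139


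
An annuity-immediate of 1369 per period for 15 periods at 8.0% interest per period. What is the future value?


FV = PMT * ((1+i)^n - 1) / i
= 1369 * ((1.08)^15 - 1) / 0.08
= 1369 * (3.172169 - 1) / 0.08
= 37171.244


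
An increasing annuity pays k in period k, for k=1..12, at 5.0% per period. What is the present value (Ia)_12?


(Ia)_n = sum_{k=1}^{n} k * v^k, v = 1/(1+i)
v = 0.952381
Sum computed term by term:
(Ia)_12 = 52.4873


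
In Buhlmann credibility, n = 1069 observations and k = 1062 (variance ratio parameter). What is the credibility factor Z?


Z = n / (n + k)
= 1069 / (1069 + 1062)
= 1069 / 2131
= 0.5016


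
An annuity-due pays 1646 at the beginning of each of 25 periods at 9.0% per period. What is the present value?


PV_due = PMT * (1-(1+i)^(-n))/i * (1+i)
PV_immediate = 16167.966
PV_due = 16167.966 * 1.09
= 17623.083


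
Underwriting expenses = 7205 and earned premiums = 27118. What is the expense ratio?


Expense ratio = expenses / premiums
= 7205 / 27118
= 0.2657


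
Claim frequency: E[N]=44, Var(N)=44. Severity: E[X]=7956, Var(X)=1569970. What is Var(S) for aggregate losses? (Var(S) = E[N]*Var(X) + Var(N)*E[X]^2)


Var(S) = E[N]*Var(X) + Var(N)*E[X]^2
= 44*1569970 + 44*7956^2
= 69078680 + 2785109184
= 2.8542e+09


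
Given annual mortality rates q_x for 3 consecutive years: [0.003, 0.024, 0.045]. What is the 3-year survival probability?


p_k = 1 - q_k for each year
Survival = product of (1 - q_k)
= 0.997 * 0.976 * 0.955
= 0.9293


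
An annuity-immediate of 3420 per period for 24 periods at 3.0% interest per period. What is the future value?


FV = PMT * ((1+i)^n - 1) / i
= 3420 * ((1.03)^24 - 1) / 0.03
= 3420 * (2.032794 - 1) / 0.03
= 117738.5281


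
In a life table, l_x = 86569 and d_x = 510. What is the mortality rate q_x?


q_x = d_x / l_x
= 510 / 86569
= 0.0059


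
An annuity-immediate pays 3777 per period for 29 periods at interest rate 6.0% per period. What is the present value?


PV = PMT * (1 - (1+i)^(-n)) / i
= 3777 * (1 - (1+0.06)^(-29)) / 0.06
= 3777 * (1 - 0.184557) / 0.06
= 3777 * 13.590721
= 51332.1533


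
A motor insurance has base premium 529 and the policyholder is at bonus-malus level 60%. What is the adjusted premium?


adjusted = base * BM_level / 100
= 529 * 60 / 100
= 529 * 0.6
= 317.4


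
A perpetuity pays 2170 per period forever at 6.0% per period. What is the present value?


PV = PMT / i
= 2170 / 0.06
= 36166.6667


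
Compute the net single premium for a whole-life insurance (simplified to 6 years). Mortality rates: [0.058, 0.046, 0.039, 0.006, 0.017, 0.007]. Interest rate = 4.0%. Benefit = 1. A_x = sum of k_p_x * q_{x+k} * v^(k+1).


v = 0.961538
Year 0: k_p_x=1.0, q=0.058, term=0.055769
Year 1: k_p_x=0.942, q=0.046, term=0.040063
Year 2: k_p_x=0.898668, q=0.039, term=0.031158
Year 3: k_p_x=0.86362, q=0.006, term=0.004429
Year 4: k_p_x=0.858438, q=0.017, term=0.011995
Year 5: k_p_x=0.843845, q=0.007, term=0.004668
A_x = 0.1481


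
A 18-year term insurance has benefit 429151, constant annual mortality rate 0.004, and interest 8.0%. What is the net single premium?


NSP = benefit * sum_{k=0}^{n-1} k_p_x * q * v^(k+1)
With constant q=0.004, v=0.925926
Sum = 0.036532
NSP = 429151 * 0.036532
= 15677.6864


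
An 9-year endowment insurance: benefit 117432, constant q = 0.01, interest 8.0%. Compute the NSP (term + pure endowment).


Term component = 7085.2459
Pure endowment = 9_p_x * v^9 * benefit = 0.913517 * 0.500249 * 117432 = 53664.7869
NSP = 60750.0328


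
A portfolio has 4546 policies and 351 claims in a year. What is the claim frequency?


frequency = claims / policies
= 351 / 4546
= 0.0772


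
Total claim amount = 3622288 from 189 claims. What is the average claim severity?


severity = total / number
= 3622288 / 189
= 19165.545


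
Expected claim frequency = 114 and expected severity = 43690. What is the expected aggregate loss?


E[S] = E[N] * E[X]
= 114 * 43690
= 4.9807e+06


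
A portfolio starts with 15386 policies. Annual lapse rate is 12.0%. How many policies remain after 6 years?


remaining = initial * (1 - lapse)^years
= 15386 * (1 - 0.12)^6
= 15386 * 0.464404
= 7145.3213


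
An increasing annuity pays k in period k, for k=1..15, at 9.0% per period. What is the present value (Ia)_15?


(Ia)_n = sum_{k=1}^{n} k * v^k, v = 1/(1+i)
v = 0.917431
Sum computed term by term:
(Ia)_15 = 51.8676


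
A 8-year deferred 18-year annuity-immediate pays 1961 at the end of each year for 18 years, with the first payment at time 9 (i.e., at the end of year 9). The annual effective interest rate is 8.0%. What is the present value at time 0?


PV at time 8 of the 18-year annuity-immediate:
a_n = 1961 * (1-(1+0.08)^(-18))/0.08 = 18378.2707
Discount back 8 years to time 0:
PV = 18378.2707 * (1+0.08)^(-8)
= 18378.2707 * 0.540269
= 9929.2078


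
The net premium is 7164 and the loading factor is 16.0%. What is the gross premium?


Gross = net * (1 + loading)
= 7164 * (1 + 0.16)
= 7164 * 1.16
= 8310.24


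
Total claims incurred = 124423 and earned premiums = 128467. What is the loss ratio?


Loss ratio = claims / premiums
= 124423 / 128467
= 0.9685


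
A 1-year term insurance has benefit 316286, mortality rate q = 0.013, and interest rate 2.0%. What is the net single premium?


NSP = benefit * q * v
v = 1/(1+i) = 0.980392
NSP = 316286 * 0.013 * 0.980392
= 4031.0961


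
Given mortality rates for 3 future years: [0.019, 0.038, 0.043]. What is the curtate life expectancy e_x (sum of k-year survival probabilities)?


e_x = sum_{k=1}^{n} k_p_x
k_p_x values:
  1_p_x = 0.981
  2_p_x = 0.943722
  3_p_x = 0.903142
e_x = 2.8279


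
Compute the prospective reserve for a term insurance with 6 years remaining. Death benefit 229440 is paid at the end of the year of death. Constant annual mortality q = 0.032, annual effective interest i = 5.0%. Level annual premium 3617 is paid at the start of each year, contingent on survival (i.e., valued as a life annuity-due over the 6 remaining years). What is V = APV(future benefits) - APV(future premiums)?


v = 1/(1+i) = 0.952381
APV(future benefits) per unit = sum_{k=0}^{5} k_p_x * q * v^(k+1) = 0.150663
APV(future benefits) = 229440 * 0.150663 = 34568.0834
Life annuity-due factor ä_{x:6} = sum_{k=0}^{5} k_p_x * v^k = 4.943625
APV(future premiums) = 3617 * 4.943625 = 17881.0903
V = 34568.0834 - 17881.0903
= 16686.9931


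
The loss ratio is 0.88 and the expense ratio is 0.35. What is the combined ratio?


Combined ratio = loss ratio + expense ratio
= 0.88 + 0.35
= 1.23


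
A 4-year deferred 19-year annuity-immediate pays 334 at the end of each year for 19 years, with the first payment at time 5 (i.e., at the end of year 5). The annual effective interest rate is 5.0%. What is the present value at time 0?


PV at time 4 of the 19-year annuity-immediate:
a_n = 334 * (1-(1+0.05)^(-19))/0.05 = 4036.4972
Discount back 4 years to time 0:
PV = 4036.4972 * (1+0.05)^(-4)
= 4036.4972 * 0.822702
= 3320.8362


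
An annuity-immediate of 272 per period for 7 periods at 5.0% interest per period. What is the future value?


FV = PMT * ((1+i)^n - 1) / i
= 272 * ((1.05)^7 - 1) / 0.05
= 272 * (1.4071 - 1) / 0.05
= 2214.6263


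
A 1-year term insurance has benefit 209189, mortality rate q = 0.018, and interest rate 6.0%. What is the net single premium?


NSP = benefit * q * v
v = 1/(1+i) = 0.943396
NSP = 209189 * 0.018 * 0.943396
= 3552.266


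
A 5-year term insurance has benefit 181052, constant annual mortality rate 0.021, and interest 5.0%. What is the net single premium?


NSP = benefit * sum_{k=0}^{n-1} k_p_x * q * v^(k+1)
With constant q=0.021, v=0.952381
Sum = 0.08736
NSP = 181052 * 0.08736
= 15816.7313


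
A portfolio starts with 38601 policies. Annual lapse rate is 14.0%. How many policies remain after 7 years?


remaining = initial * (1 - lapse)^years
= 38601 * (1 - 0.14)^7
= 38601 * 0.347928
= 13430.3619


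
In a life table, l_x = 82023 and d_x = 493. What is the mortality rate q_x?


q_x = d_x / l_x
= 493 / 82023
= 0.006


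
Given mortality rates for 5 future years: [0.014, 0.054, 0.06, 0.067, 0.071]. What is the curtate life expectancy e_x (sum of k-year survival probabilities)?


e_x = sum_{k=1}^{n} k_p_x
k_p_x values:
  1_p_x = 0.986
  2_p_x = 0.932756
  3_p_x = 0.876791
  4_p_x = 0.818046
  5_p_x = 0.759964
e_x = 4.3736


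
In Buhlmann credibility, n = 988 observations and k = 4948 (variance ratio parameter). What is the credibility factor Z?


Z = n / (n + k)
= 988 / (988 + 4948)
= 988 / 5936
= 0.1664


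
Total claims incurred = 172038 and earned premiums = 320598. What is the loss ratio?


Loss ratio = claims / premiums
= 172038 / 320598
= 0.5366


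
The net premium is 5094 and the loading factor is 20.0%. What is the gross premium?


Gross = net * (1 + loading)
= 5094 * (1 + 0.2)
= 5094 * 1.2
= 6112.8
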